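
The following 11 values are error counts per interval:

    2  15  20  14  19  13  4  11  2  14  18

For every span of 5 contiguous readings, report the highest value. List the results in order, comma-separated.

20, 20, 20, 19, 19, 14, 18

Sliding a size-5 window across the 11 values:
[2, 15, 20, 14, 19] → max 20
[15, 20, 14, 19, 13] → max 20
[20, 14, 19, 13, 4] → max 20
[14, 19, 13, 4, 11] → max 19
[19, 13, 4, 11, 2] → max 19
[13, 4, 11, 2, 14] → max 14
[4, 11, 2, 14, 18] → max 18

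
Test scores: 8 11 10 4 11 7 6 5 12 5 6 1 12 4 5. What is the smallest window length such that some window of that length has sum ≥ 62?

Extend right; whenever the sum reaches 62, record the length and shrink from the left:
add 8: running sum 8 < 62
add 11: running sum 19 < 62
add 10: running sum 29 < 62
add 4: running sum 33 < 62
add 11: running sum 44 < 62
add 7: running sum 51 < 62
add 6: running sum 57 < 62
add 5: shortest ending here [8, 11, 10, 4, 11, 7, 6, 5] sum 62, len 8
add 12: shortest ending here [11, 10, 4, 11, 7, 6, 5, 12] sum 66, len 8
add 5: shortest ending here [11, 10, 4, 11, 7, 6, 5, 12, 5] sum 71, len 9
add 6: shortest ending here [10, 4, 11, 7, 6, 5, 12, 5, 6] sum 66, len 9
add 1: shortest ending here [10, 4, 11, 7, 6, 5, 12, 5, 6, 1] sum 67, len 10
add 12: shortest ending here [11, 7, 6, 5, 12, 5, 6, 1, 12] sum 65, len 9
add 4: shortest ending here [11, 7, 6, 5, 12, 5, 6, 1, 12, 4] sum 69, len 10
add 5: shortest ending here [7, 6, 5, 12, 5, 6, 1, 12, 4, 5] sum 63, len 10
Shortest qualifying length: 8.

8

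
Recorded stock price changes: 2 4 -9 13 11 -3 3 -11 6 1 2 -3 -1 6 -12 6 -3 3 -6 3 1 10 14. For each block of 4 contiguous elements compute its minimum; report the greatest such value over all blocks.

(2, 4, -9, 13) → min -9
(4, -9, 13, 11) → min -9
(-9, 13, 11, -3) → min -9
(13, 11, -3, 3) → min -3
(11, -3, 3, -11) → min -11
(-3, 3, -11, 6) → min -11
(3, -11, 6, 1) → min -11
(-11, 6, 1, 2) → min -11
(6, 1, 2, -3) → min -3
(1, 2, -3, -1) → min -3
(2, -3, -1, 6) → min -3
(-3, -1, 6, -12) → min -12
(-1, 6, -12, 6) → min -12
(6, -12, 6, -3) → min -12
(-12, 6, -3, 3) → min -12
(6, -3, 3, -6) → min -6
(-3, 3, -6, 3) → min -6
(3, -6, 3, 1) → min -6
(-6, 3, 1, 10) → min -6
(3, 1, 10, 14) → min 1
Greatest of these is 1.

1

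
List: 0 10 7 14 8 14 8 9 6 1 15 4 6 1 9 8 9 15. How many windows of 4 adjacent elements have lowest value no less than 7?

5

(0, 10, 7, 14) → min 0
(10, 7, 14, 8) → min 7  ≥ 7 ✓
(7, 14, 8, 14) → min 7  ≥ 7 ✓
(14, 8, 14, 8) → min 8  ≥ 7 ✓
(8, 14, 8, 9) → min 8  ≥ 7 ✓
(14, 8, 9, 6) → min 6
(8, 9, 6, 1) → min 1
(9, 6, 1, 15) → min 1
(6, 1, 15, 4) → min 1
(1, 15, 4, 6) → min 1
(15, 4, 6, 1) → min 1
(4, 6, 1, 9) → min 1
(6, 1, 9, 8) → min 1
(1, 9, 8, 9) → min 1
(9, 8, 9, 15) → min 8  ≥ 7 ✓
5 windows satisfy the condition.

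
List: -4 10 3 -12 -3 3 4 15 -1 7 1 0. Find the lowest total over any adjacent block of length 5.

(-4, 10, 3, -12, -3) → sum -6
(10, 3, -12, -3, 3) → sum 1
(3, -12, -3, 3, 4) → sum -5
(-12, -3, 3, 4, 15) → sum 7
(-3, 3, 4, 15, -1) → sum 18
(3, 4, 15, -1, 7) → sum 28
(4, 15, -1, 7, 1) → sum 26
(15, -1, 7, 1, 0) → sum 22
Lowest of these is -6.

-6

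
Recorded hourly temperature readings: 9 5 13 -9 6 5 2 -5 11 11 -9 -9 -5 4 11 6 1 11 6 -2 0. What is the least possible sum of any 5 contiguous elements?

Each size-5 window and its sum:
9 5 13 -9 6 → sum 24
5 13 -9 6 5 → sum 20
13 -9 6 5 2 → sum 17
-9 6 5 2 -5 → sum -1
6 5 2 -5 11 → sum 19
5 2 -5 11 11 → sum 24
2 -5 11 11 -9 → sum 10
-5 11 11 -9 -9 → sum -1
11 11 -9 -9 -5 → sum -1
11 -9 -9 -5 4 → sum -8
-9 -9 -5 4 11 → sum -8
-9 -5 4 11 6 → sum 7
-5 4 11 6 1 → sum 17
4 11 6 1 11 → sum 33
11 6 1 11 6 → sum 35
6 1 11 6 -2 → sum 22
1 11 6 -2 0 → sum 16
Least of these is -8.

-8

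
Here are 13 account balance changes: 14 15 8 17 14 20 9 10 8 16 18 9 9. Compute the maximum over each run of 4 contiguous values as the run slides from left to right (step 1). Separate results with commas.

17, 17, 20, 20, 20, 20, 16, 18, 18, 18

Sliding a size-4 window across the 13 values:
14 15 8 17 → max 17
15 8 17 14 → max 17
8 17 14 20 → max 20
17 14 20 9 → max 20
14 20 9 10 → max 20
20 9 10 8 → max 20
9 10 8 16 → max 16
10 8 16 18 → max 18
8 16 18 9 → max 18
16 18 9 9 → max 18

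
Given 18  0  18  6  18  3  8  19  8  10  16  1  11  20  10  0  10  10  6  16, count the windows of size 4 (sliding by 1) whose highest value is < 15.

18 0 18 6 → max 18
0 18 6 18 → max 18
18 6 18 3 → max 18
6 18 3 8 → max 18
18 3 8 19 → max 19
3 8 19 8 → max 19
8 19 8 10 → max 19
19 8 10 16 → max 19
8 10 16 1 → max 16
10 16 1 11 → max 16
16 1 11 20 → max 20
1 11 20 10 → max 20
11 20 10 0 → max 20
20 10 0 10 → max 20
10 0 10 10 → max 10  < 15 ✓
0 10 10 6 → max 10  < 15 ✓
10 10 6 16 → max 16
2 windows satisfy the condition.

2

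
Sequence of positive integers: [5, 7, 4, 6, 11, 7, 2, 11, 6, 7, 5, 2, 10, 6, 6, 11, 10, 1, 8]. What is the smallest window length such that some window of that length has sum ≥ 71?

Extend right; whenever the sum reaches 71, record the length and shrink from the left:
add 5: running sum 5 < 71
add 7: running sum 12 < 71
add 4: running sum 16 < 71
add 6: running sum 22 < 71
add 11: running sum 33 < 71
add 7: running sum 40 < 71
add 2: running sum 42 < 71
add 11: running sum 53 < 71
add 6: running sum 59 < 71
add 7: running sum 66 < 71
end 10: [5, 7, 4, 6, 11, 7, 2, 11, 6, 7, 5] sum 71, len 11
end 11: [5, 7, 4, 6, 11, 7, 2, 11, 6, 7, 5, 2] sum 73, len 12
end 12: [4, 6, 11, 7, 2, 11, 6, 7, 5, 2, 10] sum 71, len 11
end 13: [6, 11, 7, 2, 11, 6, 7, 5, 2, 10, 6] sum 73, len 11
end 14: [11, 7, 2, 11, 6, 7, 5, 2, 10, 6, 6] sum 73, len 11
end 15: [7, 2, 11, 6, 7, 5, 2, 10, 6, 6, 11] sum 73, len 11
end 16: [11, 6, 7, 5, 2, 10, 6, 6, 11, 10] sum 74, len 10
end 17: [11, 6, 7, 5, 2, 10, 6, 6, 11, 10, 1] sum 75, len 11
end 18: [6, 7, 5, 2, 10, 6, 6, 11, 10, 1, 8] sum 72, len 11
Shortest qualifying length: 10.

10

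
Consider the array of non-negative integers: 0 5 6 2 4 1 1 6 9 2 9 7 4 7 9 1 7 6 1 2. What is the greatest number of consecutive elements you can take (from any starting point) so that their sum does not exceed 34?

9

[0] sum 0 len 1
[0, 5] sum 5 len 2
[0, 5, 6] sum 11 len 3
[0, 5, 6, 2] sum 13 len 4
[0, 5, 6, 2, 4] sum 17 len 5
[0, 5, 6, 2, 4, 1] sum 18 len 6
[0, 5, 6, 2, 4, 1, 1] sum 19 len 7
[0, 5, 6, 2, 4, 1, 1, 6] sum 25 len 8
[0, 5, 6, 2, 4, 1, 1, 6, 9] sum 34 len 9
[6, 2, 4, 1, 1, 6, 9, 2] sum 31 len 8
[2, 4, 1, 1, 6, 9, 2, 9] sum 34 len 8
[1, 6, 9, 2, 9, 7] sum 34 len 6
[9, 2, 9, 7, 4] sum 31 len 5
[2, 9, 7, 4, 7] sum 29 len 5
[7, 4, 7, 9] sum 27 len 4
[7, 4, 7, 9, 1] sum 28 len 5
[4, 7, 9, 1, 7] sum 28 len 5
[4, 7, 9, 1, 7, 6] sum 34 len 6
[7, 9, 1, 7, 6, 1] sum 31 len 6
[7, 9, 1, 7, 6, 1, 2] sum 33 len 7
Longest length seen: 9.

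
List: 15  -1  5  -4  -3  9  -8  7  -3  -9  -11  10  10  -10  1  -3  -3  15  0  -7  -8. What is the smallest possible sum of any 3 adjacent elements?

-23

Window sums for each of the 19 positions:
(15, -1, 5) → sum 19
(-1, 5, -4) → sum 0
(5, -4, -3) → sum -2
(-4, -3, 9) → sum 2
(-3, 9, -8) → sum -2
(9, -8, 7) → sum 8
(-8, 7, -3) → sum -4
(7, -3, -9) → sum -5
(-3, -9, -11) → sum -23
(-9, -11, 10) → sum -10
(-11, 10, 10) → sum 9
(10, 10, -10) → sum 10
(10, -10, 1) → sum 1
(-10, 1, -3) → sum -12
(1, -3, -3) → sum -5
(-3, -3, 15) → sum 9
(-3, 15, 0) → sum 12
(15, 0, -7) → sum 8
(0, -7, -8) → sum -15
Smallest of these is -23.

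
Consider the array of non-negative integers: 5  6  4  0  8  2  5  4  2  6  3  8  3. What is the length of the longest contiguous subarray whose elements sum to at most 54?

12

add 5: [5] sum 5, len 1
add 6: [5, 6] sum 11, len 2
add 4: [5, 6, 4] sum 15, len 3
add 0: [5, 6, 4, 0] sum 15, len 4
add 8: [5, 6, 4, 0, 8] sum 23, len 5
add 2: [5, 6, 4, 0, 8, 2] sum 25, len 6
add 5: [5, 6, 4, 0, 8, 2, 5] sum 30, len 7
add 4: [5, 6, 4, 0, 8, 2, 5, 4] sum 34, len 8
add 2: [5, 6, 4, 0, 8, 2, 5, 4, 2] sum 36, len 9
add 6: [5, 6, 4, 0, 8, 2, 5, 4, 2, 6] sum 42, len 10
add 3: [5, 6, 4, 0, 8, 2, 5, 4, 2, 6, 3] sum 45, len 11
add 8: [5, 6, 4, 0, 8, 2, 5, 4, 2, 6, 3, 8] sum 53, len 12
add 3: [6, 4, 0, 8, 2, 5, 4, 2, 6, 3, 8, 3] sum 51, len 12
Longest length seen: 12.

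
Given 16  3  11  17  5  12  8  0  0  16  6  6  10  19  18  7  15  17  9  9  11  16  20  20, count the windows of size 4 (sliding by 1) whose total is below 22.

1

[16, 3, 11, 17] → sum 47
[3, 11, 17, 5] → sum 36
[11, 17, 5, 12] → sum 45
[17, 5, 12, 8] → sum 42
[5, 12, 8, 0] → sum 25
[12, 8, 0, 0] → sum 20  < 22 ✓
[8, 0, 0, 16] → sum 24
[0, 0, 16, 6] → sum 22
[0, 16, 6, 6] → sum 28
[16, 6, 6, 10] → sum 38
[6, 6, 10, 19] → sum 41
[6, 10, 19, 18] → sum 53
[10, 19, 18, 7] → sum 54
[19, 18, 7, 15] → sum 59
[18, 7, 15, 17] → sum 57
[7, 15, 17, 9] → sum 48
[15, 17, 9, 9] → sum 50
[17, 9, 9, 11] → sum 46
[9, 9, 11, 16] → sum 45
[9, 11, 16, 20] → sum 56
[11, 16, 20, 20] → sum 67
1 window satisfy the condition.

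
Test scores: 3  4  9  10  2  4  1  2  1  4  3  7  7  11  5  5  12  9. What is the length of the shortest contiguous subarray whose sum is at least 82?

add 3: running sum 3 < 82
add 4: running sum 7 < 82
add 9: running sum 16 < 82
add 10: running sum 26 < 82
add 2: running sum 28 < 82
add 4: running sum 32 < 82
add 1: running sum 33 < 82
add 2: running sum 35 < 82
add 1: running sum 36 < 82
add 4: running sum 40 < 82
add 3: running sum 43 < 82
add 7: running sum 50 < 82
add 7: running sum 57 < 82
add 11: running sum 68 < 82
add 5: running sum 73 < 82
add 5: running sum 78 < 82
end 16: [9, 10, 2, 4, 1, 2, 1, 4, 3, 7, 7, 11, 5, 5, 12] sum 83, len 15
end 17: [10, 2, 4, 1, 2, 1, 4, 3, 7, 7, 11, 5, 5, 12, 9] sum 83, len 15
Shortest qualifying length: 15.

15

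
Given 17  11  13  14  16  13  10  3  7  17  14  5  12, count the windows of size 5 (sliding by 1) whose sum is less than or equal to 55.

[17, 11, 13, 14, 16] → sum 71
[11, 13, 14, 16, 13] → sum 67
[13, 14, 16, 13, 10] → sum 66
[14, 16, 13, 10, 3] → sum 56
[16, 13, 10, 3, 7] → sum 49  ≤ 55 ✓
[13, 10, 3, 7, 17] → sum 50  ≤ 55 ✓
[10, 3, 7, 17, 14] → sum 51  ≤ 55 ✓
[3, 7, 17, 14, 5] → sum 46  ≤ 55 ✓
[7, 17, 14, 5, 12] → sum 55  ≤ 55 ✓
5 windows satisfy the condition.

5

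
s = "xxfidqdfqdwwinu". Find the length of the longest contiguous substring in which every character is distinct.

[x] len 1
[x] len 1
[x, f] len 2
[x, f, i] len 3
[x, f, i, d] len 4
[x, f, i, d, q] len 5
[q, d] len 2
[q, d, f] len 3
[d, f, q] len 3
[f, q, d] len 3
[f, q, d, w] len 4
[w] len 1
[w, i] len 2
[w, i, n] len 3
[w, i, n, u] len 4
Longest all-distinct length: 5.

5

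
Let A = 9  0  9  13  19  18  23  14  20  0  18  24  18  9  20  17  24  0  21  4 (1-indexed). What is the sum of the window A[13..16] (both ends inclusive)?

Elements at indices 13..16: 18, 9, 20, 17
sum(18, 9, 20, 17) = 64

64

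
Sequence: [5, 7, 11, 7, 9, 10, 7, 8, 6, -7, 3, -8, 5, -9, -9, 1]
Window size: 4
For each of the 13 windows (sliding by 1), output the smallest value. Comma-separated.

5, 7, 7, 7, 7, 6, -7, -7, -8, -8, -9, -9, -9

(5, 7, 11, 7) → min 5
(7, 11, 7, 9) → min 7
(11, 7, 9, 10) → min 7
(7, 9, 10, 7) → min 7
(9, 10, 7, 8) → min 7
(10, 7, 8, 6) → min 6
(7, 8, 6, -7) → min -7
(8, 6, -7, 3) → min -7
(6, -7, 3, -8) → min -8
(-7, 3, -8, 5) → min -8
(3, -8, 5, -9) → min -9
(-8, 5, -9, -9) → min -9
(5, -9, -9, 1) → min -9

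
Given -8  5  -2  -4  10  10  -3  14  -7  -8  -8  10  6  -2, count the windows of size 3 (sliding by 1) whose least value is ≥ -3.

(-8, 5, -2) → min -8
(5, -2, -4) → min -4
(-2, -4, 10) → min -4
(-4, 10, 10) → min -4
(10, 10, -3) → min -3  ≥ -3 ✓
(10, -3, 14) → min -3  ≥ -3 ✓
(-3, 14, -7) → min -7
(14, -7, -8) → min -8
(-7, -8, -8) → min -8
(-8, -8, 10) → min -8
(-8, 10, 6) → min -8
(10, 6, -2) → min -2  ≥ -3 ✓
3 windows satisfy the condition.

3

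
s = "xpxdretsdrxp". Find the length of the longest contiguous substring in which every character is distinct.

add x: [x] len 1
add p: [x, p] len 2
add x (repeat x, move left end past it): [p, x] len 2
add d: [p, x, d] len 3
add r: [p, x, d, r] len 4
add e: [p, x, d, r, e] len 5
add t: [p, x, d, r, e, t] len 6
add s: [p, x, d, r, e, t, s] len 7
add d (repeat d, move left end past it): [r, e, t, s, d] len 5
add r (repeat r, move left end past it): [e, t, s, d, r] len 5
add x: [e, t, s, d, r, x] len 6
add p: [e, t, s, d, r, x, p] len 7
Longest all-distinct length: 7.

7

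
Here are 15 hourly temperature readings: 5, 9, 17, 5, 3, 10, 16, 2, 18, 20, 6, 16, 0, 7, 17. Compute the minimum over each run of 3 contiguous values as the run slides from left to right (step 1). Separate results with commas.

5 9 17 → min 5
9 17 5 → min 5
17 5 3 → min 3
5 3 10 → min 3
3 10 16 → min 3
10 16 2 → min 2
16 2 18 → min 2
2 18 20 → min 2
18 20 6 → min 6
20 6 16 → min 6
6 16 0 → min 0
16 0 7 → min 0
0 7 17 → min 0

5, 5, 3, 3, 3, 2, 2, 2, 6, 6, 0, 0, 0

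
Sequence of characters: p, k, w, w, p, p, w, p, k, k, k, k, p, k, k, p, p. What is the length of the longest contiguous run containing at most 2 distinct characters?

10

add p: window [p] (1 distinct), len 1
add k: window [p, k] (2 distinct), len 2
add w: window [k, w] (2 distinct), len 2
add w: window [k, w, w] (2 distinct), len 3
add p: window [w, w, p] (2 distinct), len 3
add p: window [w, w, p, p] (2 distinct), len 4
add w: window [w, w, p, p, w] (2 distinct), len 5
add p: window [w, w, p, p, w, p] (2 distinct), len 6
add k: window [p, k] (2 distinct), len 2
add k: window [p, k, k] (2 distinct), len 3
add k: window [p, k, k, k] (2 distinct), len 4
add k: window [p, k, k, k, k] (2 distinct), len 5
add p: window [p, k, k, k, k, p] (2 distinct), len 6
add k: window [p, k, k, k, k, p, k] (2 distinct), len 7
add k: window [p, k, k, k, k, p, k, k] (2 distinct), len 8
add p: window [p, k, k, k, k, p, k, k, p] (2 distinct), len 9
add p: window [p, k, k, k, k, p, k, k, p, p] (2 distinct), len 10
Longest length with ≤2 distinct: 10.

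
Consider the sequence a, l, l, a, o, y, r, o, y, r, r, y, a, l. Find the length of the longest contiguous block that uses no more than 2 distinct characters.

add a: window [a] (1 distinct), len 1
add l: window [a, l] (2 distinct), len 2
add l: window [a, l, l] (2 distinct), len 3
add a: window [a, l, l, a] (2 distinct), len 4
add o: window [a, o] (2 distinct), len 2
add y: window [o, y] (2 distinct), len 2
add r: window [y, r] (2 distinct), len 2
add o: window [r, o] (2 distinct), len 2
add y: window [o, y] (2 distinct), len 2
add r: window [y, r] (2 distinct), len 2
add r: window [y, r, r] (2 distinct), len 3
add y: window [y, r, r, y] (2 distinct), len 4
add a: window [y, a] (2 distinct), len 2
add l: window [a, l] (2 distinct), len 2
Longest length with ≤2 distinct: 4.

4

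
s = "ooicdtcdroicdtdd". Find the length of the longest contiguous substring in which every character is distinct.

add o: [o] len 1
add o (repeat o, move left end past it): [o] len 1
add i: [o, i] len 2
add c: [o, i, c] len 3
add d: [o, i, c, d] len 4
add t: [o, i, c, d, t] len 5
add c (repeat c, move left end past it): [d, t, c] len 3
add d (repeat d, move left end past it): [t, c, d] len 3
add r: [t, c, d, r] len 4
add o: [t, c, d, r, o] len 5
add i: [t, c, d, r, o, i] len 6
add c (repeat c, move left end past it): [d, r, o, i, c] len 5
add d (repeat d, move left end past it): [r, o, i, c, d] len 5
add t: [r, o, i, c, d, t] len 6
add d (repeat d, move left end past it): [t, d] len 2
add d (repeat d, move left end past it): [d] len 1
Longest all-distinct length: 6.

6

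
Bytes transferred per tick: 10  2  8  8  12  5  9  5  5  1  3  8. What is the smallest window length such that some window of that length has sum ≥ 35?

5

Extend right; whenever the sum reaches 35, record the length and shrink from the left:
add 10: running sum 10 < 35
add 2: running sum 12 < 35
add 8: running sum 20 < 35
add 8: running sum 28 < 35
end 4: [10, 2, 8, 8, 12] sum 40, len 5
end 5: [2, 8, 8, 12, 5] sum 35, len 5
end 6: [8, 8, 12, 5, 9] sum 42, len 5
end 7: [8, 12, 5, 9, 5] sum 39, len 5
end 8: [12, 5, 9, 5, 5] sum 36, len 5
end 9: [12, 5, 9, 5, 5, 1] sum 37, len 6
end 10: [12, 5, 9, 5, 5, 1, 3] sum 40, len 7
end 11: [5, 9, 5, 5, 1, 3, 8] sum 36, len 7
Shortest qualifying length: 5.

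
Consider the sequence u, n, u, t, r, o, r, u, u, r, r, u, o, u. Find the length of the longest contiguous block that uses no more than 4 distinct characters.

add u: window [u] (1 distinct), len 1
add n: window [u, n] (2 distinct), len 2
add u: window [u, n, u] (2 distinct), len 3
add t: window [u, n, u, t] (3 distinct), len 4
add r: window [u, n, u, t, r] (4 distinct), len 5
add o: window [u, t, r, o] (4 distinct), len 4
add r: window [u, t, r, o, r] (4 distinct), len 5
add u: window [u, t, r, o, r, u] (4 distinct), len 6
add u: window [u, t, r, o, r, u, u] (4 distinct), len 7
add r: window [u, t, r, o, r, u, u, r] (4 distinct), len 8
add r: window [u, t, r, o, r, u, u, r, r] (4 distinct), len 9
add u: window [u, t, r, o, r, u, u, r, r, u] (4 distinct), len 10
add o: window [u, t, r, o, r, u, u, r, r, u, o] (4 distinct), len 11
add u: window [u, t, r, o, r, u, u, r, r, u, o, u] (4 distinct), len 12
Longest length with ≤4 distinct: 12.

12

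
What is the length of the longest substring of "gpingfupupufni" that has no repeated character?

add g: [g] len 1
add p: [g, p] len 2
add i: [g, p, i] len 3
add n: [g, p, i, n] len 4
add g (repeat g, move left end past it): [p, i, n, g] len 4
add f: [p, i, n, g, f] len 5
add u: [p, i, n, g, f, u] len 6
add p (repeat p, move left end past it): [i, n, g, f, u, p] len 6
add u (repeat u, move left end past it): [p, u] len 2
add p (repeat p, move left end past it): [u, p] len 2
add u (repeat u, move left end past it): [p, u] len 2
add f: [p, u, f] len 3
add n: [p, u, f, n] len 4
add i: [p, u, f, n, i] len 5
Longest all-distinct length: 6.

6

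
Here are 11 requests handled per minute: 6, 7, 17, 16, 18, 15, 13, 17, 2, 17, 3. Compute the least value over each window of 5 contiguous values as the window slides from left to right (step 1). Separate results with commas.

6, 7, 13, 13, 2, 2, 2

Sliding a size-5 window across the 11 values:
[6, 7, 17, 16, 18] → min 6
[7, 17, 16, 18, 15] → min 7
[17, 16, 18, 15, 13] → min 13
[16, 18, 15, 13, 17] → min 13
[18, 15, 13, 17, 2] → min 2
[15, 13, 17, 2, 17] → min 2
[13, 17, 2, 17, 3] → min 2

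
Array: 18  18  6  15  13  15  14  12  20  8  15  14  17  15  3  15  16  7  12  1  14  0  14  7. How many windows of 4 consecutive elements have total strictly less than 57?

16

(18, 18, 6, 15) → sum 57
(18, 6, 15, 13) → sum 52  < 57 ✓
(6, 15, 13, 15) → sum 49  < 57 ✓
(15, 13, 15, 14) → sum 57
(13, 15, 14, 12) → sum 54  < 57 ✓
(15, 14, 12, 20) → sum 61
(14, 12, 20, 8) → sum 54  < 57 ✓
(12, 20, 8, 15) → sum 55  < 57 ✓
(20, 8, 15, 14) → sum 57
(8, 15, 14, 17) → sum 54  < 57 ✓
(15, 14, 17, 15) → sum 61
(14, 17, 15, 3) → sum 49  < 57 ✓
(17, 15, 3, 15) → sum 50  < 57 ✓
(15, 3, 15, 16) → sum 49  < 57 ✓
(3, 15, 16, 7) → sum 41  < 57 ✓
(15, 16, 7, 12) → sum 50  < 57 ✓
(16, 7, 12, 1) → sum 36  < 57 ✓
(7, 12, 1, 14) → sum 34  < 57 ✓
(12, 1, 14, 0) → sum 27  < 57 ✓
(1, 14, 0, 14) → sum 29  < 57 ✓
(14, 0, 14, 7) → sum 35  < 57 ✓
16 windows satisfy the condition.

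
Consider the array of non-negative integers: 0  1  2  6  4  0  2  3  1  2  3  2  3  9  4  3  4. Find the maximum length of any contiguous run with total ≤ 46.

16

[0] sum 0 len 1
[0, 1] sum 1 len 2
[0, 1, 2] sum 3 len 3
[0, 1, 2, 6] sum 9 len 4
[0, 1, 2, 6, 4] sum 13 len 5
[0, 1, 2, 6, 4, 0] sum 13 len 6
[0, 1, 2, 6, 4, 0, 2] sum 15 len 7
[0, 1, 2, 6, 4, 0, 2, 3] sum 18 len 8
[0, 1, 2, 6, 4, 0, 2, 3, 1] sum 19 len 9
[0, 1, 2, 6, 4, 0, 2, 3, 1, 2] sum 21 len 10
[0, 1, 2, 6, 4, 0, 2, 3, 1, 2, 3] sum 24 len 11
[0, 1, 2, 6, 4, 0, 2, 3, 1, 2, 3, 2] sum 26 len 12
[0, 1, 2, 6, 4, 0, 2, 3, 1, 2, 3, 2, 3] sum 29 len 13
[0, 1, 2, 6, 4, 0, 2, 3, 1, 2, 3, 2, 3, 9] sum 38 len 14
[0, 1, 2, 6, 4, 0, 2, 3, 1, 2, 3, 2, 3, 9, 4] sum 42 len 15
[0, 1, 2, 6, 4, 0, 2, 3, 1, 2, 3, 2, 3, 9, 4, 3] sum 45 len 16
[6, 4, 0, 2, 3, 1, 2, 3, 2, 3, 9, 4, 3, 4] sum 46 len 14
Longest length seen: 16.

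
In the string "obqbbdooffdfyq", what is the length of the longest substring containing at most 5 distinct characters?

[o] 1 distinct, len 1
[o, b] 2 distinct, len 2
[o, b, q] 3 distinct, len 3
[o, b, q, b] 3 distinct, len 4
[o, b, q, b, b] 3 distinct, len 5
[o, b, q, b, b, d] 4 distinct, len 6
[o, b, q, b, b, d, o] 4 distinct, len 7
[o, b, q, b, b, d, o, o] 4 distinct, len 8
[o, b, q, b, b, d, o, o, f] 5 distinct, len 9
[o, b, q, b, b, d, o, o, f, f] 5 distinct, len 10
[o, b, q, b, b, d, o, o, f, f, d] 5 distinct, len 11
[o, b, q, b, b, d, o, o, f, f, d, f] 5 distinct, len 12
[b, b, d, o, o, f, f, d, f, y] 5 distinct, len 10
[d, o, o, f, f, d, f, y, q] 5 distinct, len 9
Longest length with ≤5 distinct: 12.

12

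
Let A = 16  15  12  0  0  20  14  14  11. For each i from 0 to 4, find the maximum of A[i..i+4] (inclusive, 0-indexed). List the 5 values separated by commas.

16 15 12 0 0 → max 16
15 12 0 0 20 → max 20
12 0 0 20 14 → max 20
0 0 20 14 14 → max 20
0 20 14 14 11 → max 20

16, 20, 20, 20, 20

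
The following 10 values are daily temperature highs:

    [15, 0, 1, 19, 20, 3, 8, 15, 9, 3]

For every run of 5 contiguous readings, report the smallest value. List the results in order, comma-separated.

[15, 0, 1, 19, 20] → min 0
[0, 1, 19, 20, 3] → min 0
[1, 19, 20, 3, 8] → min 1
[19, 20, 3, 8, 15] → min 3
[20, 3, 8, 15, 9] → min 3
[3, 8, 15, 9, 3] → min 3

0, 0, 1, 3, 3, 3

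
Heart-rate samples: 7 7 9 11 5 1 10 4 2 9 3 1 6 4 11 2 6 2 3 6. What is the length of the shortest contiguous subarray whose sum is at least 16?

Extend right; whenever the sum reaches 16, record the length and shrink from the left:
add 7: running sum 7 < 16
add 7: running sum 14 < 16
add 9: shortest ending here [7, 9] sum 16, len 2
add 11: shortest ending here [9, 11] sum 20, len 2
add 5: shortest ending here [11, 5] sum 16, len 2
add 1: shortest ending here [11, 5, 1] sum 17, len 3
add 10: shortest ending here [5, 1, 10] sum 16, len 3
add 4: shortest ending here [5, 1, 10, 4] sum 20, len 4
add 2: shortest ending here [10, 4, 2] sum 16, len 3
add 9: shortest ending here [10, 4, 2, 9] sum 25, len 4
add 3: shortest ending here [4, 2, 9, 3] sum 18, len 4
add 1: shortest ending here [4, 2, 9, 3, 1] sum 19, len 5
add 6: shortest ending here [9, 3, 1, 6] sum 19, len 4
add 4: shortest ending here [9, 3, 1, 6, 4] sum 23, len 5
add 11: shortest ending here [6, 4, 11] sum 21, len 3
add 2: shortest ending here [4, 11, 2] sum 17, len 3
add 6: shortest ending here [11, 2, 6] sum 19, len 3
add 2: shortest ending here [11, 2, 6, 2] sum 21, len 4
add 3: shortest ending here [11, 2, 6, 2, 3] sum 24, len 5
add 6: shortest ending here [6, 2, 3, 6] sum 17, len 4
Shortest qualifying length: 2.

2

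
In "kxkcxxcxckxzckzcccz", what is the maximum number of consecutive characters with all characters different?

4

add k: [k] len 1
add x: [k, x] len 2
add k (repeat k, move left end past it): [x, k] len 2
add c: [x, k, c] len 3
add x (repeat x, move left end past it): [k, c, x] len 3
add x (repeat x, move left end past it): [x] len 1
add c: [x, c] len 2
add x (repeat x, move left end past it): [c, x] len 2
add c (repeat c, move left end past it): [x, c] len 2
add k: [x, c, k] len 3
add x (repeat x, move left end past it): [c, k, x] len 3
add z: [c, k, x, z] len 4
add c (repeat c, move left end past it): [k, x, z, c] len 4
add k (repeat k, move left end past it): [x, z, c, k] len 4
add z (repeat z, move left end past it): [c, k, z] len 3
add c (repeat c, move left end past it): [k, z, c] len 3
add c (repeat c, move left end past it): [c] len 1
add c (repeat c, move left end past it): [c] len 1
add z: [c, z] len 2
Longest all-distinct length: 4.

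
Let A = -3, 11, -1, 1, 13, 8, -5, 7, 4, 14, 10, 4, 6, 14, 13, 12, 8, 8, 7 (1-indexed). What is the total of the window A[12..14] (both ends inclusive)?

24

Elements at indices 12..14: 4, 6, 14
sum(4, 6, 14) = 24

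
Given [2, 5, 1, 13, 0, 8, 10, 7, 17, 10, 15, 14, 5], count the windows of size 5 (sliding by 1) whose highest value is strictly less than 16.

2 5 1 13 0 → max 13  < 16 ✓
5 1 13 0 8 → max 13  < 16 ✓
1 13 0 8 10 → max 13  < 16 ✓
13 0 8 10 7 → max 13  < 16 ✓
0 8 10 7 17 → max 17
8 10 7 17 10 → max 17
10 7 17 10 15 → max 17
7 17 10 15 14 → max 17
17 10 15 14 5 → max 17
4 windows satisfy the condition.

4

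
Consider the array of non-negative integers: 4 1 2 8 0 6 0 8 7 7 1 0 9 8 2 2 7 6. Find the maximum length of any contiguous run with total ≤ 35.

8

→ 4: sum 4, len 1
→ 1: sum 5, len 2
→ 2: sum 7, len 3
→ 8: sum 15, len 4
→ 0: sum 15, len 5
→ 6: sum 21, len 6
→ 0: sum 21, len 7
→ 8: sum 29, len 8
→ 7 (dropped 4): sum 32, len 8
→ 7 (dropped 1, 2, 8): sum 28, len 6
→ 1: sum 29, len 7
→ 0: sum 29, len 8
→ 9 (dropped 0, 6): sum 32, len 7
→ 8 (dropped 0, 8): sum 32, len 6
→ 2: sum 34, len 7
→ 2 (dropped 7): sum 29, len 7
→ 7 (dropped 7): sum 29, len 7
→ 6: sum 35, len 8
Longest length seen: 8.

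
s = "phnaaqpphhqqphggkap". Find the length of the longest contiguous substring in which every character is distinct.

4

[p] len 1
[p, h] len 2
[p, h, n] len 3
[p, h, n, a] len 4
[a] len 1
[a, q] len 2
[a, q, p] len 3
[p] len 1
[p, h] len 2
[h] len 1
[h, q] len 2
[q] len 1
[q, p] len 2
[q, p, h] len 3
[q, p, h, g] len 4
[g] len 1
[g, k] len 2
[g, k, a] len 3
[g, k, a, p] len 4
Longest all-distinct length: 4.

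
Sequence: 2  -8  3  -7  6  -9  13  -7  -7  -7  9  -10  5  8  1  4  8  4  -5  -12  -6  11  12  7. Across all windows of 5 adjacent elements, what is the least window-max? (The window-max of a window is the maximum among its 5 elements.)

Each size-5 window and its max:
[2, -8, 3, -7, 6] → max 6
[-8, 3, -7, 6, -9] → max 6
[3, -7, 6, -9, 13] → max 13
[-7, 6, -9, 13, -7] → max 13
[6, -9, 13, -7, -7] → max 13
[-9, 13, -7, -7, -7] → max 13
[13, -7, -7, -7, 9] → max 13
[-7, -7, -7, 9, -10] → max 9
[-7, -7, 9, -10, 5] → max 9
[-7, 9, -10, 5, 8] → max 9
[9, -10, 5, 8, 1] → max 9
[-10, 5, 8, 1, 4] → max 8
[5, 8, 1, 4, 8] → max 8
[8, 1, 4, 8, 4] → max 8
[1, 4, 8, 4, -5] → max 8
[4, 8, 4, -5, -12] → max 8
[8, 4, -5, -12, -6] → max 8
[4, -5, -12, -6, 11] → max 11
[-5, -12, -6, 11, 12] → max 12
[-12, -6, 11, 12, 7] → max 12
Least of these is 6.

6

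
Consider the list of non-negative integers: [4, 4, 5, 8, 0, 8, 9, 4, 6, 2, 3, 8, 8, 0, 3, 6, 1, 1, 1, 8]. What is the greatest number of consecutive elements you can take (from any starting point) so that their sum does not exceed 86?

→ 4: sum 4, len 1
→ 4: sum 8, len 2
→ 5: sum 13, len 3
→ 8: sum 21, len 4
→ 0: sum 21, len 5
→ 8: sum 29, len 6
→ 9: sum 38, len 7
→ 4: sum 42, len 8
→ 6: sum 48, len 9
→ 2: sum 50, len 10
→ 3: sum 53, len 11
→ 8: sum 61, len 12
→ 8: sum 69, len 13
→ 0: sum 69, len 14
→ 3: sum 72, len 15
→ 6: sum 78, len 16
→ 1: sum 79, len 17
→ 1: sum 80, len 18
→ 1: sum 81, len 19
→ 8 (dropped 4): sum 85, len 19
Longest length seen: 19.

19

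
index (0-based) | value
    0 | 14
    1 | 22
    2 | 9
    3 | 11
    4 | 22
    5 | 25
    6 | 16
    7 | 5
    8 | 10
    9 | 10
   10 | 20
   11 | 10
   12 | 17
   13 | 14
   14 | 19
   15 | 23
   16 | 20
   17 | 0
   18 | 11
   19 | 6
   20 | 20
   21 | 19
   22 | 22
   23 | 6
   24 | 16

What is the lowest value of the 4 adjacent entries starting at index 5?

5

Elements at indices 5..8: 25, 16, 5, 10
min(25, 16, 5, 10) = 5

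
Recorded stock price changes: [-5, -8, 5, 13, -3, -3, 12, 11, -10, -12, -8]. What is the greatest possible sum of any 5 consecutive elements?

30

[-5, -8, 5, 13, -3] → sum 2
[-8, 5, 13, -3, -3] → sum 4
[5, 13, -3, -3, 12] → sum 24
[13, -3, -3, 12, 11] → sum 30
[-3, -3, 12, 11, -10] → sum 7
[-3, 12, 11, -10, -12] → sum -2
[12, 11, -10, -12, -8] → sum -7
Greatest of these is 30.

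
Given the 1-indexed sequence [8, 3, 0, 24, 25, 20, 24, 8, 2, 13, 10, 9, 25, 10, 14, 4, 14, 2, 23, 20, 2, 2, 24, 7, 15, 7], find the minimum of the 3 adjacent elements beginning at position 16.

Elements at indices 16..18: 4, 14, 2
min(4, 14, 2) = 2

2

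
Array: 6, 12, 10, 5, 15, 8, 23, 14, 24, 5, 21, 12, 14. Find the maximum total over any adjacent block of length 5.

87

6 12 10 5 15 → sum 48
12 10 5 15 8 → sum 50
10 5 15 8 23 → sum 61
5 15 8 23 14 → sum 65
15 8 23 14 24 → sum 84
8 23 14 24 5 → sum 74
23 14 24 5 21 → sum 87
14 24 5 21 12 → sum 76
24 5 21 12 14 → sum 76
Maximum of these is 87.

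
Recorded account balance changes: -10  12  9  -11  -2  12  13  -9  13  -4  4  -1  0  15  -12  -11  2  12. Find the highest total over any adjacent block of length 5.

[-10, 12, 9, -11, -2] → sum -2
[12, 9, -11, -2, 12] → sum 20
[9, -11, -2, 12, 13] → sum 21
[-11, -2, 12, 13, -9] → sum 3
[-2, 12, 13, -9, 13] → sum 27
[12, 13, -9, 13, -4] → sum 25
[13, -9, 13, -4, 4] → sum 17
[-9, 13, -4, 4, -1] → sum 3
[13, -4, 4, -1, 0] → sum 12
[-4, 4, -1, 0, 15] → sum 14
[4, -1, 0, 15, -12] → sum 6
[-1, 0, 15, -12, -11] → sum -9
[0, 15, -12, -11, 2] → sum -6
[15, -12, -11, 2, 12] → sum 6
Highest of these is 27.

27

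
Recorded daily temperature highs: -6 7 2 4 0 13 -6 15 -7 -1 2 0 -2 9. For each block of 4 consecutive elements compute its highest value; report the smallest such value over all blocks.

-6 7 2 4 → max 7
7 2 4 0 → max 7
2 4 0 13 → max 13
4 0 13 -6 → max 13
0 13 -6 15 → max 15
13 -6 15 -7 → max 15
-6 15 -7 -1 → max 15
15 -7 -1 2 → max 15
-7 -1 2 0 → max 2
-1 2 0 -2 → max 2
2 0 -2 9 → max 9
Smallest of these is 2.

2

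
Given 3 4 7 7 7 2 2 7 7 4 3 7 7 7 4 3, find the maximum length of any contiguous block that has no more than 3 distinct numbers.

9

[3] 1 distinct, len 1
[3, 4] 2 distinct, len 2
[3, 4, 7] 3 distinct, len 3
[3, 4, 7, 7] 3 distinct, len 4
[3, 4, 7, 7, 7] 3 distinct, len 5
[4, 7, 7, 7, 2] 3 distinct, len 5
[4, 7, 7, 7, 2, 2] 3 distinct, len 6
[4, 7, 7, 7, 2, 2, 7] 3 distinct, len 7
[4, 7, 7, 7, 2, 2, 7, 7] 3 distinct, len 8
[4, 7, 7, 7, 2, 2, 7, 7, 4] 3 distinct, len 9
[7, 7, 4, 3] 3 distinct, len 4
[7, 7, 4, 3, 7] 3 distinct, len 5
[7, 7, 4, 3, 7, 7] 3 distinct, len 6
[7, 7, 4, 3, 7, 7, 7] 3 distinct, len 7
[7, 7, 4, 3, 7, 7, 7, 4] 3 distinct, len 8
[7, 7, 4, 3, 7, 7, 7, 4, 3] 3 distinct, len 9
Longest length with ≤3 distinct: 9.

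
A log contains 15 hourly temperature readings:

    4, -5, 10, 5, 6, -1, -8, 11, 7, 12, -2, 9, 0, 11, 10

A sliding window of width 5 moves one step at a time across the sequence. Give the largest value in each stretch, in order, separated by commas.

[4, -5, 10, 5, 6] → max 10
[-5, 10, 5, 6, -1] → max 10
[10, 5, 6, -1, -8] → max 10
[5, 6, -1, -8, 11] → max 11
[6, -1, -8, 11, 7] → max 11
[-1, -8, 11, 7, 12] → max 12
[-8, 11, 7, 12, -2] → max 12
[11, 7, 12, -2, 9] → max 12
[7, 12, -2, 9, 0] → max 12
[12, -2, 9, 0, 11] → max 12
[-2, 9, 0, 11, 10] → max 11

10, 10, 10, 11, 11, 12, 12, 12, 12, 12, 11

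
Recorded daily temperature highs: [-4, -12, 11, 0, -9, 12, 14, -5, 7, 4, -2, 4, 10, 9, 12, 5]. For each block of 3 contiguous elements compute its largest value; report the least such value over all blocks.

4

Window maxs for each of the 14 positions:
(-4, -12, 11) → max 11
(-12, 11, 0) → max 11
(11, 0, -9) → max 11
(0, -9, 12) → max 12
(-9, 12, 14) → max 14
(12, 14, -5) → max 14
(14, -5, 7) → max 14
(-5, 7, 4) → max 7
(7, 4, -2) → max 7
(4, -2, 4) → max 4
(-2, 4, 10) → max 10
(4, 10, 9) → max 10
(10, 9, 12) → max 12
(9, 12, 5) → max 12
Least of these is 4.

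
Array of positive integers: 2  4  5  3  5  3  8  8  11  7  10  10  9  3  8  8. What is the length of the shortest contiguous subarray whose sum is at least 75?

add 2: running sum 2 < 75
add 4: running sum 6 < 75
add 5: running sum 11 < 75
add 3: running sum 14 < 75
add 5: running sum 19 < 75
add 3: running sum 22 < 75
add 8: running sum 30 < 75
add 8: running sum 38 < 75
add 11: running sum 49 < 75
add 7: running sum 56 < 75
add 10: running sum 66 < 75
add 10: shortest ending here [2, 4, 5, 3, 5, 3, 8, 8, 11, 7, 10, 10] sum 76, len 12
add 9: shortest ending here [5, 3, 5, 3, 8, 8, 11, 7, 10, 10, 9] sum 79, len 11
add 3: shortest ending here [3, 5, 3, 8, 8, 11, 7, 10, 10, 9, 3] sum 77, len 11
add 8: shortest ending here [3, 8, 8, 11, 7, 10, 10, 9, 3, 8] sum 77, len 10
add 8: shortest ending here [8, 8, 11, 7, 10, 10, 9, 3, 8, 8] sum 82, len 10
Shortest qualifying length: 10.

10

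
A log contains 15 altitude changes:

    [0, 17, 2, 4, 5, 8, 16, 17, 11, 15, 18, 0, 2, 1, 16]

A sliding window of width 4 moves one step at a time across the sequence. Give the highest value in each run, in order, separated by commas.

17, 17, 8, 16, 17, 17, 17, 18, 18, 18, 18, 16

0 17 2 4 → max 17
17 2 4 5 → max 17
2 4 5 8 → max 8
4 5 8 16 → max 16
5 8 16 17 → max 17
8 16 17 11 → max 17
16 17 11 15 → max 17
17 11 15 18 → max 18
11 15 18 0 → max 18
15 18 0 2 → max 18
18 0 2 1 → max 18
0 2 1 16 → max 16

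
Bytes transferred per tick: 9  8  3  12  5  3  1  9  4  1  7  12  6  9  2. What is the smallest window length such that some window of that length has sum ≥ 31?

4

Extend right; whenever the sum reaches 31, record the length and shrink from the left:
add 9: running sum 9 < 31
add 8: running sum 17 < 31
add 3: running sum 20 < 31
end 3: [9, 8, 3, 12] sum 32, len 4
end 4: [9, 8, 3, 12, 5] sum 37, len 5
end 5: [8, 3, 12, 5, 3] sum 31, len 5
end 6: [8, 3, 12, 5, 3, 1] sum 32, len 6
end 7: [3, 12, 5, 3, 1, 9] sum 33, len 6
end 8: [12, 5, 3, 1, 9, 4] sum 34, len 6
end 9: [12, 5, 3, 1, 9, 4, 1] sum 35, len 7
end 10: [12, 5, 3, 1, 9, 4, 1, 7] sum 42, len 8
end 11: [9, 4, 1, 7, 12] sum 33, len 5
end 12: [9, 4, 1, 7, 12, 6] sum 39, len 6
end 13: [7, 12, 6, 9] sum 34, len 4
end 14: [7, 12, 6, 9, 2] sum 36, len 5
Shortest qualifying length: 4.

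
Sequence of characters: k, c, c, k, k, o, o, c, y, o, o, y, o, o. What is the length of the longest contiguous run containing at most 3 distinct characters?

9

add k: window [k] (1 distinct), len 1
add c: window [k, c] (2 distinct), len 2
add c: window [k, c, c] (2 distinct), len 3
add k: window [k, c, c, k] (2 distinct), len 4
add k: window [k, c, c, k, k] (2 distinct), len 5
add o: window [k, c, c, k, k, o] (3 distinct), len 6
add o: window [k, c, c, k, k, o, o] (3 distinct), len 7
add c: window [k, c, c, k, k, o, o, c] (3 distinct), len 8
add y: window [o, o, c, y] (3 distinct), len 4
add o: window [o, o, c, y, o] (3 distinct), len 5
add o: window [o, o, c, y, o, o] (3 distinct), len 6
add y: window [o, o, c, y, o, o, y] (3 distinct), len 7
add o: window [o, o, c, y, o, o, y, o] (3 distinct), len 8
add o: window [o, o, c, y, o, o, y, o, o] (3 distinct), len 9
Longest length with ≤3 distinct: 9.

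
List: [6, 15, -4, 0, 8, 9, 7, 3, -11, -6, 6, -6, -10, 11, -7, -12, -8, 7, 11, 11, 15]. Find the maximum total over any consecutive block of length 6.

[6, 15, -4, 0, 8, 9] → sum 34
[15, -4, 0, 8, 9, 7] → sum 35
[-4, 0, 8, 9, 7, 3] → sum 23
[0, 8, 9, 7, 3, -11] → sum 16
[8, 9, 7, 3, -11, -6] → sum 10
[9, 7, 3, -11, -6, 6] → sum 8
[7, 3, -11, -6, 6, -6] → sum -7
[3, -11, -6, 6, -6, -10] → sum -24
[-11, -6, 6, -6, -10, 11] → sum -16
[-6, 6, -6, -10, 11, -7] → sum -12
[6, -6, -10, 11, -7, -12] → sum -18
[-6, -10, 11, -7, -12, -8] → sum -32
[-10, 11, -7, -12, -8, 7] → sum -19
[11, -7, -12, -8, 7, 11] → sum 2
[-7, -12, -8, 7, 11, 11] → sum 2
[-12, -8, 7, 11, 11, 15] → sum 24
Maximum of these is 35.

35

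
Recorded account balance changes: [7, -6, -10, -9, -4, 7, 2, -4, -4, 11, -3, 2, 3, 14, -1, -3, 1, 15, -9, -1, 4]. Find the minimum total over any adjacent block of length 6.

(7, -6, -10, -9, -4, 7) → sum -15
(-6, -10, -9, -4, 7, 2) → sum -20
(-10, -9, -4, 7, 2, -4) → sum -18
(-9, -4, 7, 2, -4, -4) → sum -12
(-4, 7, 2, -4, -4, 11) → sum 8
(7, 2, -4, -4, 11, -3) → sum 9
(2, -4, -4, 11, -3, 2) → sum 4
(-4, -4, 11, -3, 2, 3) → sum 5
(-4, 11, -3, 2, 3, 14) → sum 23
(11, -3, 2, 3, 14, -1) → sum 26
(-3, 2, 3, 14, -1, -3) → sum 12
(2, 3, 14, -1, -3, 1) → sum 16
(3, 14, -1, -3, 1, 15) → sum 29
(14, -1, -3, 1, 15, -9) → sum 17
(-1, -3, 1, 15, -9, -1) → sum 2
(-3, 1, 15, -9, -1, 4) → sum 7
Minimum of these is -20.

-20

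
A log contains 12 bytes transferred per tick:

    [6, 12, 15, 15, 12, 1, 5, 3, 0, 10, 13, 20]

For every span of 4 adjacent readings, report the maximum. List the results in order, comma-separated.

Sliding a size-4 window across the 12 values:
(6, 12, 15, 15) → max 15
(12, 15, 15, 12) → max 15
(15, 15, 12, 1) → max 15
(15, 12, 1, 5) → max 15
(12, 1, 5, 3) → max 12
(1, 5, 3, 0) → max 5
(5, 3, 0, 10) → max 10
(3, 0, 10, 13) → max 13
(0, 10, 13, 20) → max 20

15, 15, 15, 15, 12, 5, 10, 13, 20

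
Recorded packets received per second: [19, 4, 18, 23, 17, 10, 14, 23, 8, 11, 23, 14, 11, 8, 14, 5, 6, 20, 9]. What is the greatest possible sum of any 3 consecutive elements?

58

Window sums for each of the 17 positions:
(19, 4, 18) → sum 41
(4, 18, 23) → sum 45
(18, 23, 17) → sum 58
(23, 17, 10) → sum 50
(17, 10, 14) → sum 41
(10, 14, 23) → sum 47
(14, 23, 8) → sum 45
(23, 8, 11) → sum 42
(8, 11, 23) → sum 42
(11, 23, 14) → sum 48
(23, 14, 11) → sum 48
(14, 11, 8) → sum 33
(11, 8, 14) → sum 33
(8, 14, 5) → sum 27
(14, 5, 6) → sum 25
(5, 6, 20) → sum 31
(6, 20, 9) → sum 35
Greatest of these is 58.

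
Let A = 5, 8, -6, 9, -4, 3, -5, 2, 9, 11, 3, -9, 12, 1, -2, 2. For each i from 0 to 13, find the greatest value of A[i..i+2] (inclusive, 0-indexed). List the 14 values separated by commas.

Sliding a size-3 window across the 16 values:
(5, 8, -6) → max 8
(8, -6, 9) → max 9
(-6, 9, -4) → max 9
(9, -4, 3) → max 9
(-4, 3, -5) → max 3
(3, -5, 2) → max 3
(-5, 2, 9) → max 9
(2, 9, 11) → max 11
(9, 11, 3) → max 11
(11, 3, -9) → max 11
(3, -9, 12) → max 12
(-9, 12, 1) → max 12
(12, 1, -2) → max 12
(1, -2, 2) → max 2

8, 9, 9, 9, 3, 3, 9, 11, 11, 11, 12, 12, 12, 2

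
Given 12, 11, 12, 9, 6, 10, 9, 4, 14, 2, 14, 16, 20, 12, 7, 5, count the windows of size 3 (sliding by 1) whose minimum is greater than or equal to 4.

12 11 12 → min 11  ≥ 4 ✓
11 12 9 → min 9  ≥ 4 ✓
12 9 6 → min 6  ≥ 4 ✓
9 6 10 → min 6  ≥ 4 ✓
6 10 9 → min 6  ≥ 4 ✓
10 9 4 → min 4  ≥ 4 ✓
9 4 14 → min 4  ≥ 4 ✓
4 14 2 → min 2
14 2 14 → min 2
2 14 16 → min 2
14 16 20 → min 14  ≥ 4 ✓
16 20 12 → min 12  ≥ 4 ✓
20 12 7 → min 7  ≥ 4 ✓
12 7 5 → min 5  ≥ 4 ✓
11 windows satisfy the condition.

11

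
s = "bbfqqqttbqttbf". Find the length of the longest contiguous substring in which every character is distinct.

add b: [b] len 1
add b (repeat b, move left end past it): [b] len 1
add f: [b, f] len 2
add q: [b, f, q] len 3
add q (repeat q, move left end past it): [q] len 1
add q (repeat q, move left end past it): [q] len 1
add t: [q, t] len 2
add t (repeat t, move left end past it): [t] len 1
add b: [t, b] len 2
add q: [t, b, q] len 3
add t (repeat t, move left end past it): [b, q, t] len 3
add t (repeat t, move left end past it): [t] len 1
add b: [t, b] len 2
add f: [t, b, f] len 3
Longest all-distinct length: 3.

3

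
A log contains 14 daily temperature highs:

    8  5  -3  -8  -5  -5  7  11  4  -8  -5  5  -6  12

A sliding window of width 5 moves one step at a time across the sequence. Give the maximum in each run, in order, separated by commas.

8, 5, 7, 11, 11, 11, 11, 11, 5, 12

[8, 5, -3, -8, -5] → max 8
[5, -3, -8, -5, -5] → max 5
[-3, -8, -5, -5, 7] → max 7
[-8, -5, -5, 7, 11] → max 11
[-5, -5, 7, 11, 4] → max 11
[-5, 7, 11, 4, -8] → max 11
[7, 11, 4, -8, -5] → max 11
[11, 4, -8, -5, 5] → max 11
[4, -8, -5, 5, -6] → max 5
[-8, -5, 5, -6, 12] → max 12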